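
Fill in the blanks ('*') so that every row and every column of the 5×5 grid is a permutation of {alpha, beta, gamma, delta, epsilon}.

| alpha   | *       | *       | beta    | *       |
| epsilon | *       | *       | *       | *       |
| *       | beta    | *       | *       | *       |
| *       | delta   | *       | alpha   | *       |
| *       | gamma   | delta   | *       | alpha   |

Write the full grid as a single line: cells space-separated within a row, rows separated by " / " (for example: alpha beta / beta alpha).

alpha epsilon gamma beta delta / epsilon alpha beta delta gamma / delta beta alpha gamma epsilon / gamma delta epsilon alpha beta / beta gamma delta epsilon alpha

At row 1, column 2: row 1 has {alpha,beta}; column 2 has {beta,gamma,delta}; that leaves epsilon.
At row 1, column 3: row 1 has {alpha,beta,epsilon}; column 3 has {delta}; that leaves gamma.
At row 1, column 5: row 1 has {alpha,beta,gamma,epsilon}; column 5 has {alpha}; that leaves delta.
At row 2, column 2: row 2 has {epsilon}; column 2 has {beta,gamma,delta,epsilon}; that leaves alpha.
At row 2, column 3: row 2 has {alpha,epsilon}; column 3 has {gamma,delta}; that leaves beta.
At row 2, column 5: row 2 has {alpha,beta,epsilon}; column 5 has {alpha,delta}; that leaves gamma.
At row 3, column 5: row 3 has {beta}; column 5 has {alpha,gamma,delta}; that leaves epsilon.
At row 4, column 3: row 4 has {alpha,delta}; column 3 has {beta,gamma,delta}; that leaves epsilon.
At row 4, column 5: row 4 has {alpha,delta,epsilon}; column 5 has {alpha,gamma,delta,epsilon}; that leaves beta.
At row 5, column 1: row 5 has {alpha,gamma,delta}; column 1 has {alpha,epsilon}; that leaves beta.
At row 5, column 4: row 5 has {alpha,beta,gamma,delta}; column 4 has {alpha,beta}; that leaves epsilon.
At row 2, column 4: row 2 has {alpha,beta,gamma,epsilon}; column 4 has {alpha,beta,epsilon}; that leaves delta.
At row 3, column 3: row 3 has {beta,epsilon}; column 3 has {beta,gamma,delta,epsilon}; that leaves alpha.
At row 3, column 4: row 3 has {alpha,beta,epsilon}; column 4 has {alpha,beta,delta,epsilon}; that leaves gamma.
At row 4, column 1: row 4 has {alpha,beta,delta,epsilon}; column 1 has {alpha,beta,epsilon}; that leaves gamma.
At row 3, column 1: row 3 has {alpha,beta,gamma,epsilon}; column 1 has {alpha,beta,gamma,epsilon}; that leaves delta.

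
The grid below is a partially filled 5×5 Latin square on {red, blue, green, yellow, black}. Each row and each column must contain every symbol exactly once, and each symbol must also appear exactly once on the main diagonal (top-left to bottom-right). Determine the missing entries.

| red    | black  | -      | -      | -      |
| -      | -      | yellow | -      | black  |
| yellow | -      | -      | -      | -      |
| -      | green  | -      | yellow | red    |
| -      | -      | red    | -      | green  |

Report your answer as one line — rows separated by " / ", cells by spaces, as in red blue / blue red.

(r2,c2) = blue
(r3,c2) = red
(r3,c3) = black
(r3,c5) = blue
(r4,c3) = blue
(r5,c2) = yellow
(r1,c3) = green
(r1,c4) = blue
(r1,c5) = yellow
(r2,c1) = green
(r2,c4) = red
(r3,c4) = green
(r4,c1) = black
(r5,c1) = blue
(r5,c4) = black

red black green blue yellow / green blue yellow red black / yellow red black green blue / black green blue yellow red / blue yellow red black green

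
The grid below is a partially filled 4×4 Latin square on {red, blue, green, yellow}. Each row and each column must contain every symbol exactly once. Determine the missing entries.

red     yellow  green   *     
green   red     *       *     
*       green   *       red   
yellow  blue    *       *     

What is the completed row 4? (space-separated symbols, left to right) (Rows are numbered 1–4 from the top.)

yellow blue red green

(r1,c4) = blue
(r2,c4) = yellow
(r3,c1) = blue
(r3,c3) = yellow
(r4,c3) = red
(r4,c4) = green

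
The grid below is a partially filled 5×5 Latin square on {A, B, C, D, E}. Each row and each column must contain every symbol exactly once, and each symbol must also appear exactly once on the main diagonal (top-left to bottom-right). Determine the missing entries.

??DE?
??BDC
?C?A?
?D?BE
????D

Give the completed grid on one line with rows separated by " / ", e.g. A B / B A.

C B D E A / E A B D C / D C E A B / A D C B E / B E A C D

(r3,c3) = E
(r3,c5) = B
(r5,c4) = C
(r1,c5) = A
(r2,c2) = A
(r3,c1) = D
(r5,c3) = A
(r1,c1) = C
(r1,c2) = B
(r2,c1) = E
(r4,c1) = A
(r4,c3) = C
(r5,c1) = B
(r5,c2) = E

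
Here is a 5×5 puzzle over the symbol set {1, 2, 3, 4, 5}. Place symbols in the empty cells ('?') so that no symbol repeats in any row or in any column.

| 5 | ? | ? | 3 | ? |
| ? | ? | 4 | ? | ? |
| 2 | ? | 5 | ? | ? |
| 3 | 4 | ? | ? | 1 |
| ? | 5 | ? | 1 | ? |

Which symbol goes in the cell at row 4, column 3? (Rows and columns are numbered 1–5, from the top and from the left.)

At row 2, column 1: row 2 has {4}; column 1 has {2,3,5}; that leaves 1.
At row 3, column 4: row 3 has {2,5}; column 4 has {1,3}; that leaves 4.
At row 3, column 5: row 3 has {2,4,5}; column 5 has {1}; that leaves 3.
At row 4, column 3: row 4 has {1,3,4}; column 3 has {4,5}; that leaves 2.

2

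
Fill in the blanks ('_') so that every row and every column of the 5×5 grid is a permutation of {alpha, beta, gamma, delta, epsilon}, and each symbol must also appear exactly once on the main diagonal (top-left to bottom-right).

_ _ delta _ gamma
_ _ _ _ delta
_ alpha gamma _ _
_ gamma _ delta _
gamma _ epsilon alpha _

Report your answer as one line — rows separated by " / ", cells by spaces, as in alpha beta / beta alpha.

alpha beta delta epsilon gamma / beta epsilon alpha gamma delta / delta alpha gamma beta epsilon / epsilon gamma beta delta alpha / gamma delta epsilon alpha beta

row 5 has {alpha,gamma,epsilon}; column 5 has {gamma,delta}; the diagonal has {gamma,delta} — only beta is left for (r5,c5).
row 2 has {delta}; column 2 has {alpha,gamma}; the diagonal has {beta,gamma,delta} — only epsilon is left for (r2,c2).
row 3 has {alpha,gamma}; column 5 has {beta,gamma,delta} — only epsilon is left for (r3,c5).
row 4 has {gamma,delta}; column 5 has {beta,gamma,delta,epsilon} — only alpha is left for (r4,c5).
row 5 has {alpha,beta,gamma,epsilon}; column 2 has {alpha,gamma,epsilon} — only delta is left for (r5,c2).
row 1 has {gamma,delta}; column 1 has {gamma}; the diagonal has {beta,gamma,delta,epsilon} — only alpha is left for (r1,c1).
row 1 has {alpha,gamma,delta}; column 2 has {alpha,gamma,delta,epsilon} — only beta is left for (r1,c2).
row 1 has {alpha,beta,gamma,delta}; column 4 has {alpha,delta} — only epsilon is left for (r1,c4).
row 2 has {delta,epsilon}; column 1 has {alpha,gamma} — only beta is left for (r2,c1).
row 2 has {beta,delta,epsilon}; column 3 has {gamma,delta,epsilon} — only alpha is left for (r2,c3).
row 2 has {alpha,beta,delta,epsilon}; column 4 has {alpha,delta,epsilon} — only gamma is left for (r2,c4).
row 3 has {alpha,gamma,epsilon}; column 1 has {alpha,beta,gamma} — only delta is left for (r3,c1).
row 3 has {alpha,gamma,delta,epsilon}; column 4 has {alpha,gamma,delta,epsilon} — only beta is left for (r3,c4).
row 4 has {alpha,gamma,delta}; column 1 has {alpha,beta,gamma,delta} — only epsilon is left for (r4,c1).
row 4 has {alpha,gamma,delta,epsilon}; column 3 has {alpha,gamma,delta,epsilon} — only beta is left for (r4,c3).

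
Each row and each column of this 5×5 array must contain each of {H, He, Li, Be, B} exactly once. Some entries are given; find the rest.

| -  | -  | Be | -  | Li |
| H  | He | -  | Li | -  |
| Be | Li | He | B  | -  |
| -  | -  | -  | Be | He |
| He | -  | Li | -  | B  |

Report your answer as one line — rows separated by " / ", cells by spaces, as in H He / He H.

B H Be He Li / H He B Li Be / Be Li He B H / Li B H Be He / He Be Li H B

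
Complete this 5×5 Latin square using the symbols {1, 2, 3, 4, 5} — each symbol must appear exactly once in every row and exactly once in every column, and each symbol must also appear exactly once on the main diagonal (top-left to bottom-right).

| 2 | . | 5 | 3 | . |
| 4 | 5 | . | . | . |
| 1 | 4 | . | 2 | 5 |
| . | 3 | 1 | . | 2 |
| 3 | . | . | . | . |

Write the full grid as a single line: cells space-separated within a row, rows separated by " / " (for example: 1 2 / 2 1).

2 1 5 3 4 / 4 5 2 1 3 / 1 4 3 2 5 / 5 3 1 4 2 / 3 2 4 5 1

(r1,c2) = 1
(r1,c5) = 4
(r2,c4) = 1
(r2,c5) = 3
(r3,c3) = 3
(r4,c1) = 5
(r4,c4) = 4
(r5,c2) = 2
(r5,c3) = 4
(r5,c4) = 5
(r5,c5) = 1
(r2,c3) = 2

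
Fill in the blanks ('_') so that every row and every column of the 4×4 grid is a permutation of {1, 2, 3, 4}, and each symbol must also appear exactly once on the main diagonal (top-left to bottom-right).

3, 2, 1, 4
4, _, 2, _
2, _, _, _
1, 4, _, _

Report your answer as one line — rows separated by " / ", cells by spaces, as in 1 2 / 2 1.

3 2 1 4 / 4 1 2 3 / 2 3 4 1 / 1 4 3 2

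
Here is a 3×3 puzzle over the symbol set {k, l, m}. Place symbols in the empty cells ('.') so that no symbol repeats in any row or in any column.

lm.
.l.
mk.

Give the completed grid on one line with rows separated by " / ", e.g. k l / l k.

l m k / k l m / m k l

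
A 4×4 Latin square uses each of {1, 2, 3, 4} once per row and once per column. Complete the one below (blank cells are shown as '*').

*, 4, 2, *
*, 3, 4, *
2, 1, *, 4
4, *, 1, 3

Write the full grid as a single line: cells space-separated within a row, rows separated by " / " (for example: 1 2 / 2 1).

row 1 has {2,4}; column 4 has {3,4} — only 1 is left for (r1,c4).
row 2 has {3,4}; column 1 has {2,4} — only 1 is left for (r2,c1).
row 2 has {1,3,4}; column 4 has {1,3,4} — only 2 is left for (r2,c4).
row 3 has {1,2,4}; column 3 has {1,2,4} — only 3 is left for (r3,c3).
row 4 has {1,3,4}; column 2 has {1,3,4} — only 2 is left for (r4,c2).
row 1 has {1,2,4}; column 1 has {1,2,4} — only 3 is left for (r1,c1).

3 4 2 1 / 1 3 4 2 / 2 1 3 4 / 4 2 1 3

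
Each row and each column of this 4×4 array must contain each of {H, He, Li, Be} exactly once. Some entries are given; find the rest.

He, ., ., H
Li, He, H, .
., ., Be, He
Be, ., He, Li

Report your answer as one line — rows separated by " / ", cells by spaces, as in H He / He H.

He Be Li H / Li He H Be / H Li Be He / Be H He Li

(r1,c3) = Li
(r2,c4) = Be
(r3,c1) = H
(r3,c2) = Li
(r4,c2) = H
(r1,c2) = Be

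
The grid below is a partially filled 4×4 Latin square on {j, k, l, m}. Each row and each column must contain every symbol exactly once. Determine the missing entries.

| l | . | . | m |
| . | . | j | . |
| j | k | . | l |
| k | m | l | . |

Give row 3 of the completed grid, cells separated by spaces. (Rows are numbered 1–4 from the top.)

(r1,c2) = j
(r1,c3) = k
(r2,c1) = m
(r2,c2) = l
(r2,c4) = k
(r3,c3) = m

j k m l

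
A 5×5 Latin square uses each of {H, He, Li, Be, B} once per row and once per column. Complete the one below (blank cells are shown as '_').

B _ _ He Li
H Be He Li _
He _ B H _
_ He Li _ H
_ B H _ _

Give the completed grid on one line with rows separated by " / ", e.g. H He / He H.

(r1,c2) = H
(r1,c3) = Be
(r2,c5) = B
(r3,c2) = Li
(r3,c5) = Be
(r4,c1) = Be
(r4,c4) = B
(r5,c1) = Li
(r5,c4) = Be
(r5,c5) = He

B H Be He Li / H Be He Li B / He Li B H Be / Be He Li B H / Li B H Be He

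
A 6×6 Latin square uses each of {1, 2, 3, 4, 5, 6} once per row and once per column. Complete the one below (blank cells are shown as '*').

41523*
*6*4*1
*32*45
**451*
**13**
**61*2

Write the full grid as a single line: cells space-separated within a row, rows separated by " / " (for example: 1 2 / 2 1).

4 1 5 2 3 6 / 5 6 3 4 2 1 / 1 3 2 6 4 5 / 6 2 4 5 1 3 / 2 5 1 3 6 4 / 3 4 6 1 5 2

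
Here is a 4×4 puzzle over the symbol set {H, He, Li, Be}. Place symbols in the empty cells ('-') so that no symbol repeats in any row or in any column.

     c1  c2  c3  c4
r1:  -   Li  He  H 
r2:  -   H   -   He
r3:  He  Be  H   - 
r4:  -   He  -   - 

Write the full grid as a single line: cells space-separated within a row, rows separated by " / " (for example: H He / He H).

Be Li He H / Li H Be He / He Be H Li / H He Li Be

(r1,c1): row 1 has {H,He,Li}; column 1 has {He}, so it must be Be.
(r2,c1): row 2 has {H,He}; column 1 has {He,Be}, so it must be Li.
(r2,c3): row 2 has {H,He,Li}; column 3 has {H,He}, so it must be Be.
(r3,c4): row 3 has {H,He,Be}; column 4 has {H,He}, so it must be Li.
(r4,c1): row 4 has {He}; column 1 has {He,Li,Be}, so it must be H.
(r4,c3): row 4 has {H,He}; column 3 has {H,He,Be}, so it must be Li.
(r4,c4): row 4 has {H,He,Li}; column 4 has {H,He,Li}, so it must be Be.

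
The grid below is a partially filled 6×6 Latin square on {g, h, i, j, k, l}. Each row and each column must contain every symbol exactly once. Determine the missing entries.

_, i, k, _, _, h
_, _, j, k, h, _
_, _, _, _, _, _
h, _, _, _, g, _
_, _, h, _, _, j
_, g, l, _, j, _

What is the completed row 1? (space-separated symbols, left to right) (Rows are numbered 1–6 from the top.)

g i k j l h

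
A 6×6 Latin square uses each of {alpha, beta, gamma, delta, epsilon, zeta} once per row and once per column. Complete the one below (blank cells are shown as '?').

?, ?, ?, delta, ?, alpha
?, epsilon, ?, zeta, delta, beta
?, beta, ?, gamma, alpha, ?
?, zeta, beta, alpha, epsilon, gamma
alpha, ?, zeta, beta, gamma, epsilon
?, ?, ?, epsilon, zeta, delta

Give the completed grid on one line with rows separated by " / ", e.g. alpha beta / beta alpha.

zeta gamma epsilon delta beta alpha / gamma epsilon alpha zeta delta beta / epsilon beta delta gamma alpha zeta / delta zeta beta alpha epsilon gamma / alpha delta zeta beta gamma epsilon / beta alpha gamma epsilon zeta delta

At row 1, column 2: row 1 has {alpha,delta}; column 2 has {beta,epsilon,zeta}; that leaves gamma.
At row 1, column 3: row 1 has {alpha,gamma,delta}; column 3 has {beta,zeta}; that leaves epsilon.
At row 1, column 5: row 1 has {alpha,gamma,delta,epsilon}; column 5 has {alpha,gamma,delta,epsilon,zeta}; that leaves beta.
At row 2, column 1: row 2 has {beta,delta,epsilon,zeta}; column 1 has {alpha}; that leaves gamma.
At row 2, column 3: row 2 has {beta,gamma,delta,epsilon,zeta}; column 3 has {beta,epsilon,zeta}; that leaves alpha.
At row 3, column 3: row 3 has {alpha,beta,gamma}; column 3 has {alpha,beta,epsilon,zeta}; that leaves delta.
At row 3, column 6: row 3 has {alpha,beta,gamma,delta}; column 6 has {alpha,beta,gamma,delta,epsilon}; that leaves zeta.
At row 4, column 1: row 4 has {alpha,beta,gamma,epsilon,zeta}; column 1 has {alpha,gamma}; that leaves delta.
At row 5, column 2: row 5 has {alpha,beta,gamma,epsilon,zeta}; column 2 has {beta,gamma,epsilon,zeta}; that leaves delta.
At row 6, column 1: row 6 has {delta,epsilon,zeta}; column 1 has {alpha,gamma,delta}; that leaves beta.
At row 6, column 2: row 6 has {beta,delta,epsilon,zeta}; column 2 has {beta,gamma,delta,epsilon,zeta}; that leaves alpha.
At row 6, column 3: row 6 has {alpha,beta,delta,epsilon,zeta}; column 3 has {alpha,beta,delta,epsilon,zeta}; that leaves gamma.
At row 1, column 1: row 1 has {alpha,beta,gamma,delta,epsilon}; column 1 has {alpha,beta,gamma,delta}; that leaves zeta.
At row 3, column 1: row 3 has {alpha,beta,gamma,delta,zeta}; column 1 has {alpha,beta,gamma,delta,zeta}; that leaves epsilon.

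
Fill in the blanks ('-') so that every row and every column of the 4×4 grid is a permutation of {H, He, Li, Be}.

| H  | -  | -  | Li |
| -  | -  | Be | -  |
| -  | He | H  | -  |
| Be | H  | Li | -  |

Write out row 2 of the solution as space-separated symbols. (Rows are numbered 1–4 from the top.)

(r1,c2) = Be
(r1,c3) = He
(r2,c2) = Li
(r3,c1) = Li
(r3,c4) = Be
(r4,c4) = He
(r2,c1) = He
(r2,c4) = H

He Li Be H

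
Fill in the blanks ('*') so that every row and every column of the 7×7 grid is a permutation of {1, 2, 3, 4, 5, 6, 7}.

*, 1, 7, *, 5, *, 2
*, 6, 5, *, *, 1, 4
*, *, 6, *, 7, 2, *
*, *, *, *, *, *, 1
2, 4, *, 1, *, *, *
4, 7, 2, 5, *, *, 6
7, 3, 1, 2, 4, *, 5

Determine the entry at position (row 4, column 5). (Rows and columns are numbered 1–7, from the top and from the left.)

At row 2, column 1: row 2 has {1,4,5,6}; column 1 has {2,4,7}; that leaves 3.
At row 2, column 4: row 2 has {1,3,4,5,6}; column 4 has {1,2,5}; that leaves 7.
At row 2, column 5: row 2 has {1,3,4,5,6,7}; column 5 has {4,5,7}; that leaves 2.
At row 3, column 2: row 3 has {2,6,7}; column 2 has {1,3,4,6,7}; that leaves 5.
At row 3, column 7: row 3 has {2,5,6,7}; column 7 has {1,2,4,5,6}; that leaves 3.
At row 4, column 2: row 4 has {1}; column 2 has {1,3,4,5,6,7}; that leaves 2.
At row 5, column 3: row 5 has {1,2,4}; column 3 has {1,2,5,6,7}; that leaves 3.
At row 5, column 5: row 5 has {1,2,3,4}; column 5 has {2,4,5,7}; that leaves 6.
At row 5, column 7: row 5 has {1,2,3,4,6}; column 7 has {1,2,3,4,5,6}; that leaves 7.
At row 6, column 6: row 6 has {2,4,5,6,7}; column 6 has {1,2}; that leaves 3.
At row 7, column 6: row 7 has {1,2,3,4,5,7}; column 6 has {1,2,3}; that leaves 6.
At row 1, column 1: row 1 has {1,2,5,7}; column 1 has {2,3,4,7}; that leaves 6.
At row 1, column 6: row 1 has {1,2,5,6,7}; column 6 has {1,2,3,6}; that leaves 4.
At row 3, column 1: row 3 has {2,3,5,6,7}; column 1 has {2,3,4,6,7}; that leaves 1.
At row 3, column 4: row 3 has {1,2,3,5,6,7}; column 4 has {1,2,5,7}; that leaves 4.
At row 4, column 1: row 4 has {1,2}; column 1 has {1,2,3,4,6,7}; that leaves 5.
At row 4, column 3: row 4 has {1,2,5}; column 3 has {1,2,3,5,6,7}; that leaves 4.
At row 4, column 5: row 4 has {1,2,4,5}; column 5 has {2,4,5,6,7}; that leaves 3.

3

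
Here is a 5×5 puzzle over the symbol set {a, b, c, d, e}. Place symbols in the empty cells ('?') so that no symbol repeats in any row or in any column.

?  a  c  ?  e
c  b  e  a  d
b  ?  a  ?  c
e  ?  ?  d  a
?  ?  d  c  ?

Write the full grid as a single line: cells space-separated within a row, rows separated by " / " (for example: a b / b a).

d a c b e / c b e a d / b d a e c / e c b d a / a e d c b

row 1 has {a,c,e}; column 1 has {b,c,e} — only d is left for (r1,c1).
row 1 has {a,c,d,e}; column 4 has {a,c,d} — only b is left for (r1,c4).
row 3 has {a,b,c}; column 4 has {a,b,c,d} — only e is left for (r3,c4).
row 4 has {a,d,e}; column 2 has {a,b} — only c is left for (r4,c2).
row 4 has {a,c,d,e}; column 3 has {a,c,d,e} — only b is left for (r4,c3).
row 5 has {c,d}; column 1 has {b,c,d,e} — only a is left for (r5,c1).
row 5 has {a,c,d}; column 2 has {a,b,c} — only e is left for (r5,c2).
row 5 has {a,c,d,e}; column 5 has {a,c,d,e} — only b is left for (r5,c5).
row 3 has {a,b,c,e}; column 2 has {a,b,c,e} — only d is left for (r3,c2).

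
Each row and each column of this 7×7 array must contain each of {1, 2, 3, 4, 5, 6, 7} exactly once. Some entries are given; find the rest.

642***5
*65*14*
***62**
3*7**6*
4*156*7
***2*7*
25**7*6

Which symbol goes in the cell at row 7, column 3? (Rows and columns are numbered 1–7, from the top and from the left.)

(r1,c5) = 3
(r1,c6) = 1
(r2,c1) = 7
(r2,c4) = 3
(r2,c7) = 2
(r7,c6) = 3
(r1,c4) = 7
(r3,c6) = 5
(r5,c6) = 2
(r7,c3) = 4

4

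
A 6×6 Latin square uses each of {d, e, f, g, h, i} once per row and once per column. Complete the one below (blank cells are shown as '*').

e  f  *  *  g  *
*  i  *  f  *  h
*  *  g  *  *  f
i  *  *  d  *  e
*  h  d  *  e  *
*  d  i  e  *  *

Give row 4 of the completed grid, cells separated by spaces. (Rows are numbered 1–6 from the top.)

(r1,c3) = h
(r1,c4) = i
(r1,c6) = d
(r2,c3) = e
(r2,c5) = d
(r3,c2) = e
(r3,c4) = h
(r3,c5) = i
(r4,c2) = g
(r4,c3) = f
(r4,c5) = h

i g f d h e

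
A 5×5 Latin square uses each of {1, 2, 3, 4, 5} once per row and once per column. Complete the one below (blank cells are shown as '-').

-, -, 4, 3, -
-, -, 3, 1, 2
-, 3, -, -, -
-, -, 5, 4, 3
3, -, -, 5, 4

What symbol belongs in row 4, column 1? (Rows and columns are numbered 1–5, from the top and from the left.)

(r3,c4) = 2
(r3,c3) = 1
(r3,c5) = 5
(r5,c3) = 2
(r1,c5) = 1
(r3,c1) = 4
(r5,c2) = 1
(r2,c1) = 5
(r2,c2) = 4
(r4,c2) = 2
(r1,c1) = 2
(r1,c2) = 5
(r4,c1) = 1

1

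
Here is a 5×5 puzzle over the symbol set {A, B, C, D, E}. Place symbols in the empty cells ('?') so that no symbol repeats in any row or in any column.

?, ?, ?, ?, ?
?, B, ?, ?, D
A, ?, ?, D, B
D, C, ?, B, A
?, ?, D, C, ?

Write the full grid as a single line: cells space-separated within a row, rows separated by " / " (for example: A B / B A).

Cell (r3,c2): row 3 has {A,B,D}; column 2 has {B,C} → E.
Cell (r3,c3): row 3 has {A,B,D,E}; column 3 has {D} → C.
Cell (r4,c3): row 4 has {A,B,C,D}; column 3 has {C,D} → E.
Cell (r5,c2): row 5 has {C,D}; column 2 has {B,C,E} → A.
Cell (r5,c5): row 5 has {A,C,D}; column 5 has {A,B,D} → E.
Cell (r1,c2): row 1 is empty so far; column 2 has {A,B,C,E} → D.
Cell (r1,c5): row 1 has {D}; column 5 has {A,B,D,E} → C.
Cell (r2,c3): row 2 has {B,D}; column 3 has {C,D,E} → A.
Cell (r2,c4): row 2 has {A,B,D}; column 4 has {B,C,D} → E.
Cell (r5,c1): row 5 has {A,C,D,E}; column 1 has {A,D} → B.
Cell (r1,c1): row 1 has {C,D}; column 1 has {A,B,D} → E.
Cell (r1,c3): row 1 has {C,D,E}; column 3 has {A,C,D,E} → B.
Cell (r1,c4): row 1 has {B,C,D,E}; column 4 has {B,C,D,E} → A.
Cell (r2,c1): row 2 has {A,B,D,E}; column 1 has {A,B,D,E} → C.

E D B A C / C B A E D / A E C D B / D C E B A / B A D C E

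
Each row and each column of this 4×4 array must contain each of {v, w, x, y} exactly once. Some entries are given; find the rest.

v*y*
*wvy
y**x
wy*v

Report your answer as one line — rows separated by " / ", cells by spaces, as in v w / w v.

v x y w / x w v y / y v w x / w y x v

(r1,c2): row 1 has {v,y}; column 2 has {w,y}, so it must be x.
(r1,c4): row 1 has {v,x,y}; column 4 has {v,x,y}, so it must be w.
(r2,c1): row 2 has {v,w,y}; column 1 has {v,w,y}, so it must be x.
(r3,c2): row 3 has {x,y}; column 2 has {w,x,y}, so it must be v.
(r3,c3): row 3 has {v,x,y}; column 3 has {v,y}, so it must be w.
(r4,c3): row 4 has {v,w,y}; column 3 has {v,w,y}, so it must be x.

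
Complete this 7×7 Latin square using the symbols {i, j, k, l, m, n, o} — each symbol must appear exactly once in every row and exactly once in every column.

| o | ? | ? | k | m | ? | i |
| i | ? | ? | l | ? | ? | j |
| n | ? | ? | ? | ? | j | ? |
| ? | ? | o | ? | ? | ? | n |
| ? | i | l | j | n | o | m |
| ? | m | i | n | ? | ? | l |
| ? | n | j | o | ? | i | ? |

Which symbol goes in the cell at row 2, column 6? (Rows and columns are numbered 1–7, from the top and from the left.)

(r1,c3) = n
(r1,c6) = l
(r5,c1) = k
(r6,c1) = j
(r6,c6) = k
(r7,c7) = k
(r1,c2) = j
(r3,c7) = o
(r4,c6) = m
(r6,c5) = o
(r7,c5) = l
(r2,c5) = k
(r2,c6) = n

n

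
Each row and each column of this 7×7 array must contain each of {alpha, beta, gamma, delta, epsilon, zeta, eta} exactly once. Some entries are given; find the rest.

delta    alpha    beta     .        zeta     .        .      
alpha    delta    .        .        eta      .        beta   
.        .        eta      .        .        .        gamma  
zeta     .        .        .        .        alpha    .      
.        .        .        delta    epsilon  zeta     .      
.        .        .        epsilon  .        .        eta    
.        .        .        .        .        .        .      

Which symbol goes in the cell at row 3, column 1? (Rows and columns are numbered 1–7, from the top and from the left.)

beta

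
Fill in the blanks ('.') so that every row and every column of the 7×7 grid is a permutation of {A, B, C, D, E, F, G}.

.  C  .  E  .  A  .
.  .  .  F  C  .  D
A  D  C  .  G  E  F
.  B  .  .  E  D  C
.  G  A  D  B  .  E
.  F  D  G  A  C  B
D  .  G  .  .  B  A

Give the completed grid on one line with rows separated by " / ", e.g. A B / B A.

Cell (r1,c7): row 1 has {A,C,E}; column 7 has {A,B,C,D,E,F} → G.
Cell (r2,c6): row 2 has {C,D,F}; column 6 has {A,B,C,D,E} → G.
Cell (r3,c4): row 3 has {A,C,D,E,F,G}; column 4 has {D,E,F,G} → B.
Cell (r4,c3): row 4 has {B,C,D,E}; column 3 has {A,C,D,G} → F.
Cell (r4,c4): row 4 has {B,C,D,E,F}; column 4 has {B,D,E,F,G} → A.
Cell (r5,c6): row 5 has {A,B,D,E,G}; column 6 has {A,B,C,D,E,G} → F.
Cell (r6,c1): row 6 has {A,B,C,D,F,G}; column 1 has {A,D} → E.
Cell (r7,c2): row 7 has {A,B,D,G}; column 2 has {B,C,D,F,G} → E.
Cell (r7,c4): row 7 has {A,B,D,E,G}; column 4 has {A,B,D,E,F,G} → C.
Cell (r7,c5): row 7 has {A,B,C,D,E,G}; column 5 has {A,B,C,E,G} → F.
Cell (r1,c3): row 1 has {A,C,E,G}; column 3 has {A,C,D,F,G} → B.
Cell (r1,c5): row 1 has {A,B,C,E,G}; column 5 has {A,B,C,E,F,G} → D.
Cell (r2,c1): row 2 has {C,D,F,G}; column 1 has {A,D,E} → B.
Cell (r2,c2): row 2 has {B,C,D,F,G}; column 2 has {B,C,D,E,F,G} → A.
Cell (r2,c3): row 2 has {A,B,C,D,F,G}; column 3 has {A,B,C,D,F,G} → E.
Cell (r4,c1): row 4 has {A,B,C,D,E,F}; column 1 has {A,B,D,E} → G.
Cell (r5,c1): row 5 has {A,B,D,E,F,G}; column 1 has {A,B,D,E,G} → C.
Cell (r1,c1): row 1 has {A,B,C,D,E,G}; column 1 has {A,B,C,D,E,G} → F.

F C B E D A G / B A E F C G D / A D C B G E F / G B F A E D C / C G A D B F E / E F D G A C B / D E G C F B A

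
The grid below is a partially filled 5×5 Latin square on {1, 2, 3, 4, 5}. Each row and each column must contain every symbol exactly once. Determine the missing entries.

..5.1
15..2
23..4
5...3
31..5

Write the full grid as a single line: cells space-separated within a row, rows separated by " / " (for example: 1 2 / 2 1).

At row 1, column 1: row 1 has {1,5}; column 1 has {1,2,3,5}; that leaves 4.
At row 1, column 2: row 1 has {1,4,5}; column 2 has {1,3,5}; that leaves 2.
At row 1, column 4: row 1 has {1,2,4,5}; column 4 is empty so far; that leaves 3.
At row 2, column 4: row 2 has {1,2,5}; column 4 has {3}; that leaves 4.
At row 3, column 3: row 3 has {2,3,4}; column 3 has {5}; that leaves 1.
At row 3, column 4: row 3 has {1,2,3,4}; column 4 has {3,4}; that leaves 5.
At row 4, column 2: row 4 has {3,5}; column 2 has {1,2,3,5}; that leaves 4.
At row 4, column 3: row 4 has {3,4,5}; column 3 has {1,5}; that leaves 2.
At row 4, column 4: row 4 has {2,3,4,5}; column 4 has {3,4,5}; that leaves 1.
At row 5, column 3: row 5 has {1,3,5}; column 3 has {1,2,5}; that leaves 4.
At row 5, column 4: row 5 has {1,3,4,5}; column 4 has {1,3,4,5}; that leaves 2.
At row 2, column 3: row 2 has {1,2,4,5}; column 3 has {1,2,4,5}; that leaves 3.

4 2 5 3 1 / 1 5 3 4 2 / 2 3 1 5 4 / 5 4 2 1 3 / 3 1 4 2 5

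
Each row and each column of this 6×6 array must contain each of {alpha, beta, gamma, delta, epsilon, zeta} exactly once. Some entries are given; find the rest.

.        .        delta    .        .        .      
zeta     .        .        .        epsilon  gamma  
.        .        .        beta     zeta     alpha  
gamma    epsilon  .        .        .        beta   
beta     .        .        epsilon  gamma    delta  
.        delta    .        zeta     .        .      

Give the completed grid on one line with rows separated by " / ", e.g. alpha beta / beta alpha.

epsilon beta delta gamma alpha zeta / zeta alpha beta delta epsilon gamma / delta gamma epsilon beta zeta alpha / gamma epsilon zeta alpha delta beta / beta zeta alpha epsilon gamma delta / alpha delta gamma zeta beta epsilon

(r3,c2): row 3 has {alpha,beta,zeta}; column 2 has {delta,epsilon}, so it must be gamma.
(r3,c3): row 3 has {alpha,beta,gamma,zeta}; column 3 has {delta}, so it must be epsilon.
(r6,c6): row 6 has {delta,zeta}; column 6 has {alpha,beta,gamma,delta}, so it must be epsilon.
(r1,c6): row 1 has {delta}; column 6 has {alpha,beta,gamma,delta,epsilon}, so it must be zeta.
(r3,c1): row 3 has {alpha,beta,gamma,epsilon,zeta}; column 1 has {beta,gamma,zeta}, so it must be delta.
(r6,c1): row 6 has {delta,epsilon,zeta}; column 1 has {beta,gamma,delta,zeta}, so it must be alpha.
(r6,c5): row 6 has {alpha,delta,epsilon,zeta}; column 5 has {gamma,epsilon,zeta}, so it must be beta.
(r1,c1): row 1 has {delta,zeta}; column 1 has {alpha,beta,gamma,delta,zeta}, so it must be epsilon.
(r1,c5): row 1 has {delta,epsilon,zeta}; column 5 has {beta,gamma,epsilon,zeta}, so it must be alpha.
(r4,c5): row 4 has {beta,gamma,epsilon}; column 5 has {alpha,beta,gamma,epsilon,zeta}, so it must be delta.
(r6,c3): row 6 has {alpha,beta,delta,epsilon,zeta}; column 3 has {delta,epsilon}, so it must be gamma.
(r1,c2): row 1 has {alpha,delta,epsilon,zeta}; column 2 has {gamma,delta,epsilon}, so it must be beta.
(r1,c4): row 1 has {alpha,beta,delta,epsilon,zeta}; column 4 has {beta,epsilon,zeta}, so it must be gamma.
(r2,c2): row 2 has {gamma,epsilon,zeta}; column 2 has {beta,gamma,delta,epsilon}, so it must be alpha.
(r2,c3): row 2 has {alpha,gamma,epsilon,zeta}; column 3 has {gamma,delta,epsilon}, so it must be beta.
(r2,c4): row 2 has {alpha,beta,gamma,epsilon,zeta}; column 4 has {beta,gamma,epsilon,zeta}, so it must be delta.
(r4,c4): row 4 has {beta,gamma,delta,epsilon}; column 4 has {beta,gamma,delta,epsilon,zeta}, so it must be alpha.
(r5,c2): row 5 has {beta,gamma,delta,epsilon}; column 2 has {alpha,beta,gamma,delta,epsilon}, so it must be zeta.
(r5,c3): row 5 has {beta,gamma,delta,epsilon,zeta}; column 3 has {beta,gamma,delta,epsilon}, so it must be alpha.
(r4,c3): row 4 has {alpha,beta,gamma,delta,epsilon}; column 3 has {alpha,beta,gamma,delta,epsilon}, so it must be zeta.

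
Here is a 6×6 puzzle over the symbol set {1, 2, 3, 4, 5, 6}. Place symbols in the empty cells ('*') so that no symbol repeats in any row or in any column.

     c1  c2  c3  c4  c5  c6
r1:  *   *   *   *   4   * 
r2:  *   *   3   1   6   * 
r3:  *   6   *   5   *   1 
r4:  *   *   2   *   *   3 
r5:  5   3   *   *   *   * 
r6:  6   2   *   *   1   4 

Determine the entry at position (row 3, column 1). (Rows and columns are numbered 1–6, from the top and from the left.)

2

(r3,c3) = 4
(r4,c5) = 5
(r5,c5) = 2
(r5,c6) = 6
(r6,c3) = 5
(r6,c4) = 3
(r3,c5) = 3
(r5,c3) = 1
(r5,c4) = 4
(r1,c3) = 6
(r1,c4) = 2
(r1,c6) = 5
(r2,c6) = 2
(r3,c1) = 2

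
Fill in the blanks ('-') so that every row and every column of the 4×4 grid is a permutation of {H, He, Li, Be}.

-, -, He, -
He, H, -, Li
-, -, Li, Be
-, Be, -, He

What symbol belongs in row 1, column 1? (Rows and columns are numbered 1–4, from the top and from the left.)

Be

Cell (r1,c2): row 1 has {He}; column 2 has {H,Be} → Li.
Cell (r1,c4): row 1 has {He,Li}; column 4 has {He,Li,Be} → H.
Cell (r2,c3): row 2 has {H,He,Li}; column 3 has {He,Li} → Be.
Cell (r3,c1): row 3 has {Li,Be}; column 1 has {He} → H.
Cell (r3,c2): row 3 has {H,Li,Be}; column 2 has {H,Li,Be} → He.
Cell (r4,c1): row 4 has {He,Be}; column 1 has {H,He} → Li.
Cell (r4,c3): row 4 has {He,Li,Be}; column 3 has {He,Li,Be} → H.
Cell (r1,c1): row 1 has {H,He,Li}; column 1 has {H,He,Li} → Be.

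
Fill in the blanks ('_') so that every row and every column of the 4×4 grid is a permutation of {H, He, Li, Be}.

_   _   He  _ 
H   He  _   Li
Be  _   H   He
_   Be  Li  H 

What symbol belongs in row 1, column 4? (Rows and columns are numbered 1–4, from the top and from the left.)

Be

(r1,c1) = Li
(r1,c2) = H
(r1,c4) = Be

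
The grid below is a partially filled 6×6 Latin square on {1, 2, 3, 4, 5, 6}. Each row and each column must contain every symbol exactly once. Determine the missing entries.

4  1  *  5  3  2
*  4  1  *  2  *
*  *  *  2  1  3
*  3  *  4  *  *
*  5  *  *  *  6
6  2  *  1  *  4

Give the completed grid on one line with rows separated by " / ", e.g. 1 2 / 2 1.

At row 1, column 3: row 1 has {1,2,3,4,5}; column 3 has {1}; that leaves 6.
At row 2, column 6: row 2 has {1,2,4}; column 6 has {2,3,4,6}; that leaves 5.
At row 3, column 1: row 3 has {1,2,3}; column 1 has {4,6}; that leaves 5.
At row 3, column 2: row 3 has {1,2,3,5}; column 2 has {1,2,3,4,5}; that leaves 6.
At row 3, column 3: row 3 has {1,2,3,5,6}; column 3 has {1,6}; that leaves 4.
At row 4, column 6: row 4 has {3,4}; column 6 has {2,3,4,5,6}; that leaves 1.
At row 5, column 4: row 5 has {5,6}; column 4 has {1,2,4,5}; that leaves 3.
At row 5, column 5: row 5 has {3,5,6}; column 5 has {1,2,3}; that leaves 4.
At row 6, column 5: row 6 has {1,2,4,6}; column 5 has {1,2,3,4}; that leaves 5.
At row 2, column 1: row 2 has {1,2,4,5}; column 1 has {4,5,6}; that leaves 3.
At row 2, column 4: row 2 has {1,2,3,4,5}; column 4 has {1,2,3,4,5}; that leaves 6.
At row 4, column 1: row 4 has {1,3,4}; column 1 has {3,4,5,6}; that leaves 2.
At row 4, column 3: row 4 has {1,2,3,4}; column 3 has {1,4,6}; that leaves 5.
At row 4, column 5: row 4 has {1,2,3,4,5}; column 5 has {1,2,3,4,5}; that leaves 6.
At row 5, column 1: row 5 has {3,4,5,6}; column 1 has {2,3,4,5,6}; that leaves 1.
At row 5, column 3: row 5 has {1,3,4,5,6}; column 3 has {1,4,5,6}; that leaves 2.
At row 6, column 3: row 6 has {1,2,4,5,6}; column 3 has {1,2,4,5,6}; that leaves 3.

4 1 6 5 3 2 / 3 4 1 6 2 5 / 5 6 4 2 1 3 / 2 3 5 4 6 1 / 1 5 2 3 4 6 / 6 2 3 1 5 4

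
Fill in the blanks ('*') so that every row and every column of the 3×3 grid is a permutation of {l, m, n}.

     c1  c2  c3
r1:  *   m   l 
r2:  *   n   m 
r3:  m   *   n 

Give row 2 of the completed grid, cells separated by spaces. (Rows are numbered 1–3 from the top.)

(r1,c1) = n
(r2,c1) = l

l n m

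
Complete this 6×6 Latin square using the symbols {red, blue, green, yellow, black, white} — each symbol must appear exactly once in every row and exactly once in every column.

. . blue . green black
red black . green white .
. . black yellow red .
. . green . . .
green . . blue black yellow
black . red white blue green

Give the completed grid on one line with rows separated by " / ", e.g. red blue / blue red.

(r1,c4) = red
(r2,c3) = yellow
(r2,c6) = blue
(r3,c6) = white
(r4,c4) = black
(r4,c5) = yellow
(r4,c6) = red
(r5,c3) = white
(r6,c2) = yellow
(r1,c2) = white
(r3,c1) = blue
(r3,c2) = green
(r4,c1) = white
(r4,c2) = blue
(r5,c2) = red
(r1,c1) = yellow

yellow white blue red green black / red black yellow green white blue / blue green black yellow red white / white blue green black yellow red / green red white blue black yellow / black yellow red white blue green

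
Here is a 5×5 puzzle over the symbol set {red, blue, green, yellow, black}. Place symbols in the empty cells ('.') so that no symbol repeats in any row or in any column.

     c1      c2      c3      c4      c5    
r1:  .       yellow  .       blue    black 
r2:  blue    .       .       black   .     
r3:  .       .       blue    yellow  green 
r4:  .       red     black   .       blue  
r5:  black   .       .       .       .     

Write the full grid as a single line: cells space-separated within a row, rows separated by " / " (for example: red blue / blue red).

green yellow red blue black / blue green yellow black red / red black blue yellow green / yellow red black green blue / black blue green red yellow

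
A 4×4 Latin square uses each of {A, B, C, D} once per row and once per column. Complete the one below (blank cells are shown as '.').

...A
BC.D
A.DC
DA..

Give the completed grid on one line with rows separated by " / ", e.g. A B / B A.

C D B A / B C A D / A B D C / D A C B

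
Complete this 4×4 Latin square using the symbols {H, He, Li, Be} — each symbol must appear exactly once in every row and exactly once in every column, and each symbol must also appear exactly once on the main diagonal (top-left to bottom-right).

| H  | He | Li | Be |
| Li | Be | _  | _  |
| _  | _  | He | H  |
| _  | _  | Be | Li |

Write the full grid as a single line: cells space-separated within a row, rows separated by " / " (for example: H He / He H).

(r2,c3) = H
(r2,c4) = He
(r3,c1) = Be
(r3,c2) = Li
(r4,c1) = He
(r4,c2) = H

H He Li Be / Li Be H He / Be Li He H / He H Be Li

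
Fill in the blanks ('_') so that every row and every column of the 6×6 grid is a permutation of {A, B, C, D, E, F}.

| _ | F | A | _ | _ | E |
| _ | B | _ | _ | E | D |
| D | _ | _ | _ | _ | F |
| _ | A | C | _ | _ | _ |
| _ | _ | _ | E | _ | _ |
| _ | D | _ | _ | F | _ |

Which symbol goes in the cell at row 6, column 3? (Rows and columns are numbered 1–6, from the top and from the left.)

(r2,c3): row 2 has {B,D,E}; column 3 has {A,C}, so it must be F.
(r4,c6): row 4 has {A,C}; column 6 has {D,E,F}, so it must be B.
(r5,c2): row 5 has {E}; column 2 has {A,B,D,F}, so it must be C.
(r5,c6): row 5 has {C,E}; column 6 has {B,D,E,F}, so it must be A.
(r6,c6): row 6 has {D,F}; column 6 has {A,B,D,E,F}, so it must be C.
(r3,c2): row 3 has {D,F}; column 2 has {A,B,C,D,F}, so it must be E.
(r3,c3): row 3 has {D,E,F}; column 3 has {A,C,F}, so it must be B.
(r4,c5): row 4 has {A,B,C}; column 5 has {E,F}, so it must be D.
(r5,c3): row 5 has {A,C,E}; column 3 has {A,B,C,F}, so it must be D.
(r5,c5): row 5 has {A,C,D,E}; column 5 has {D,E,F}, so it must be B.
(r6,c3): row 6 has {C,D,F}; column 3 has {A,B,C,D,F}, so it must be E.

E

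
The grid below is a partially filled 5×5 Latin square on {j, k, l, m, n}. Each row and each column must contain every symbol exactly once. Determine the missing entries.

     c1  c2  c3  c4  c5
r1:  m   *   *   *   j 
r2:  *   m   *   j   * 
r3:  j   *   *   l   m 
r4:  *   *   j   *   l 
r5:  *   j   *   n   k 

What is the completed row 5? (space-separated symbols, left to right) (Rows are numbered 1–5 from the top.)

(r1,c4): row 1 has {j,m}; column 4 has {j,l,n}, so it must be k.
(r2,c5): row 2 has {j,m}; column 5 has {j,k,l,m}, so it must be n.
(r4,c4): row 4 has {j,l}; column 4 has {j,k,l,n}, so it must be m.
(r5,c1): row 5 has {j,k,n}; column 1 has {j,m}, so it must be l.
(r5,c3): row 5 has {j,k,l,n}; column 3 has {j}, so it must be m.

l j m n k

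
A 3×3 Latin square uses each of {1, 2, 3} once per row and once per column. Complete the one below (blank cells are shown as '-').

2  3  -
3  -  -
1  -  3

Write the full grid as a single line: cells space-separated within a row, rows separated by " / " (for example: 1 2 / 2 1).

2 3 1 / 3 1 2 / 1 2 3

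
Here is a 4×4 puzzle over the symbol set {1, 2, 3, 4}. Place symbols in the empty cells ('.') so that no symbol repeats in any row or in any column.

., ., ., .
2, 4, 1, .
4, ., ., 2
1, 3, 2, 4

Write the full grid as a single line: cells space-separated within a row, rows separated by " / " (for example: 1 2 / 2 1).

3 2 4 1 / 2 4 1 3 / 4 1 3 2 / 1 3 2 4

(r1,c1) = 3
(r1,c3) = 4
(r1,c4) = 1
(r2,c4) = 3
(r3,c2) = 1
(r3,c3) = 3
(r1,c2) = 2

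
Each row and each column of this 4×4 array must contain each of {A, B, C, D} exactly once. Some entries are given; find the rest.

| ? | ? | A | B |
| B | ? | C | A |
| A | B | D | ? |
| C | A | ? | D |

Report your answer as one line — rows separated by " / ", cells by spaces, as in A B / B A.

D C A B / B D C A / A B D C / C A B D

(r1,c1): row 1 has {A,B}; column 1 has {A,B,C}, so it must be D.
(r1,c2): row 1 has {A,B,D}; column 2 has {A,B}, so it must be C.
(r2,c2): row 2 has {A,B,C}; column 2 has {A,B,C}, so it must be D.
(r3,c4): row 3 has {A,B,D}; column 4 has {A,B,D}, so it must be C.
(r4,c3): row 4 has {A,C,D}; column 3 has {A,C,D}, so it must be B.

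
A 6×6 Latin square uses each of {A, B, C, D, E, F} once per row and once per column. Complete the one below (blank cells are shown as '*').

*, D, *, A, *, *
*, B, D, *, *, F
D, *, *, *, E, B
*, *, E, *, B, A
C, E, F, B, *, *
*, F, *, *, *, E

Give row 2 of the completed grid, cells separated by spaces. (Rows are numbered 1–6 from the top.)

A B D E C F

(r1,c6) = C
(r4,c1) = F
(r4,c2) = C
(r4,c4) = D
(r5,c6) = D
(r6,c4) = C
(r1,c3) = B
(r1,c5) = F
(r2,c4) = E
(r3,c2) = A
(r3,c3) = C
(r3,c4) = F
(r5,c5) = A
(r6,c3) = A
(r6,c5) = D
(r1,c1) = E
(r2,c1) = A
(r2,c5) = C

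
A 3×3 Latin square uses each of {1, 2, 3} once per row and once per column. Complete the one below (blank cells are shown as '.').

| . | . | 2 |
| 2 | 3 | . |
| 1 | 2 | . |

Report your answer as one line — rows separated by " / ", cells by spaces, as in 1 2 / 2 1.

3 1 2 / 2 3 1 / 1 2 3

row 1 has {2}; column 1 has {1,2} — only 3 is left for (r1,c1).
row 1 has {2,3}; column 2 has {2,3} — only 1 is left for (r1,c2).
row 2 has {2,3}; column 3 has {2} — only 1 is left for (r2,c3).
row 3 has {1,2}; column 3 has {1,2} — only 3 is left for (r3,c3).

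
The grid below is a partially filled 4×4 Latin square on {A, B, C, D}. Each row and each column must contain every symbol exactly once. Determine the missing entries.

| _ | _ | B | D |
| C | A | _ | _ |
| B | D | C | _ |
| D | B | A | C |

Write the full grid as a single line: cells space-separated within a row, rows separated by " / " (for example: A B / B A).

(r1,c1) = A
(r1,c2) = C
(r2,c3) = D
(r2,c4) = B
(r3,c4) = A

A C B D / C A D B / B D C A / D B A C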